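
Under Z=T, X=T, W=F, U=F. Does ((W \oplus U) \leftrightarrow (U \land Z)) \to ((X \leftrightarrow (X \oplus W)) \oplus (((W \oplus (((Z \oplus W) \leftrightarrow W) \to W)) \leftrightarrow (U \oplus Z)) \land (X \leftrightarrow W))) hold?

W \oplus U = F \oplus F = F
U \land Z = F \land T = F
(W \oplus U) \leftrightarrow (U \land Z) = F \leftrightarrow F = T
X \oplus W = T \oplus F = T
X \leftrightarrow (X \oplus W) = T \leftrightarrow T = T
Z \oplus W = T \oplus F = T
(Z \oplus W) \leftrightarrow W = T \leftrightarrow F = F
((Z \oplus W) \leftrightarrow W) \to W = F \to F = T
W \oplus (((Z \oplus W) \leftrightarrow W) \to W) = F \oplus T = T
U \oplus Z = F \oplus T = T
(W \oplus (((Z \oplus W) \leftrightarrow W) \to W)) \leftrightarrow (U \oplus Z) = T \leftrightarrow T = T
X \leftrightarrow W = T \leftrightarrow F = F
((W \oplus (((Z \oplus W) \leftrightarrow W) \to W)) \leftrightarrow (U \oplus Z)) \land (X \leftrightarrow W) = T \land F = F
(X \leftrightarrow (X \oplus W)) \oplus (((W \oplus (((Z \oplus W) \leftrightarrow W) \to W)) \leftrightarrow (U \oplus Z)) \land (X \leftrightarrow W)) = T \oplus F = T
((W \oplus U) \leftrightarrow (U \land Z)) \to ((X \leftrightarrow (X \oplus W)) \oplus (((W \oplus (((Z \oplus W) \leftrightarrow W) \to W)) \leftrightarrow (U \oplus Z)) \land (X \leftrightarrow W))) = T \to T = T

T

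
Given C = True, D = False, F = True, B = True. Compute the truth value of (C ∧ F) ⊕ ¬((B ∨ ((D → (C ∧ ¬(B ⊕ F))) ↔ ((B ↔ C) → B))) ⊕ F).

False

C ∧ F = True ∧ True = True
B ⊕ F = True ⊕ True = False
¬(B ⊕ F) = ¬False = True
C ∧ ¬(B ⊕ F) = True ∧ True = True
D → (C ∧ ¬(B ⊕ F)) = False → True = True
B ↔ C = True ↔ True = True
(B ↔ C) → B = True → True = True
(D → (C ∧ ¬(B ⊕ F))) ↔ ((B ↔ C) → B) = True ↔ True = True
B ∨ ((D → (C ∧ ¬(B ⊕ F))) ↔ ((B ↔ C) → B)) = True ∨ True = True
(B ∨ ((D → (C ∧ ¬(B ⊕ F))) ↔ ((B ↔ C) → B))) ⊕ F = True ⊕ True = False
¬((B ∨ ((D → (C ∧ ¬(B ⊕ F))) ↔ ((B ↔ C) → B))) ⊕ F) = ¬False = True
(C ∧ F) ⊕ ¬((B ∨ ((D → (C ∧ ¬(B ⊕ F))) ↔ ((B ↔ C) → B))) ⊕ F) = True ⊕ True = False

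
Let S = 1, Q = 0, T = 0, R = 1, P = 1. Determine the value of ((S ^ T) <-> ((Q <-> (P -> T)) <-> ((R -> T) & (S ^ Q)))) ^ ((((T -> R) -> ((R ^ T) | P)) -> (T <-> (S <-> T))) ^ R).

S ^ T = 1 ^ 0 = 1
P -> T = 1 -> 0 = 0
Q <-> (P -> T) = 0 <-> 0 = 1
R -> T = 1 -> 0 = 0
S ^ Q = 1 ^ 0 = 1
(R -> T) & (S ^ Q) = 0 & 1 = 0
(Q <-> (P -> T)) <-> ((R -> T) & (S ^ Q)) = 1 <-> 0 = 0
(S ^ T) <-> ((Q <-> (P -> T)) <-> ((R -> T) & (S ^ Q))) = 1 <-> 0 = 0
T -> R = 0 -> 1 = 1
R ^ T = 1 ^ 0 = 1
(R ^ T) | P = 1 | 1 = 1
(T -> R) -> ((R ^ T) | P) = 1 -> 1 = 1
S <-> T = 1 <-> 0 = 0
T <-> (S <-> T) = 0 <-> 0 = 1
((T -> R) -> ((R ^ T) | P)) -> (T <-> (S <-> T)) = 1 -> 1 = 1
(((T -> R) -> ((R ^ T) | P)) -> (T <-> (S <-> T))) ^ R = 1 ^ 1 = 0
((S ^ T) <-> ((Q <-> (P -> T)) <-> ((R -> T) & (S ^ Q)))) ^ ((((T -> R) -> ((R ^ T) | P)) -> (T <-> (S <-> T))) ^ R) = 0 ^ 0 = 0

0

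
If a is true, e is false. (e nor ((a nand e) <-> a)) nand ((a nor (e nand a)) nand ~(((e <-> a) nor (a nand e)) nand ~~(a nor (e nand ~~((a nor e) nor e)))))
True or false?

T

a nand e = T nand F = T
(a nand e) <-> a = T <-> T = T
e nor ((a nand e) <-> a) = F nor T = F
e nand a = F nand T = T
a nor (e nand a) = T nor T = F
e <-> a = F <-> T = F
a nand e = T nand F = T
(e <-> a) nor (a nand e) = F nor T = F
a nor e = T nor F = F
(a nor e) nor e = F nor F = T
~((a nor e) nor e) = ~T = F
~~((a nor e) nor e) = ~F = T
e nand ~~((a nor e) nor e) = F nand T = T
a nor (e nand ~~((a nor e) nor e)) = T nor T = F
~(a nor (e nand ~~((a nor e) nor e))) = ~F = T
~~(a nor (e nand ~~((a nor e) nor e))) = ~T = F
((e <-> a) nor (a nand e)) nand ~~(a nor (e nand ~~((a nor e) nor e))) = F nand F = T
~(((e <-> a) nor (a nand e)) nand ~~(a nor (e nand ~~((a nor e) nor e)))) = ~T = F
(a nor (e nand a)) nand ~(((e <-> a) nor (a nand e)) nand ~~(a nor (e nand ~~((a nor e) nor e)))) = F nand F = T
(e nor ((a nand e) <-> a)) nand ((a nor (e nand a)) nand ~(((e <-> a) nor (a nand e)) nand ~~(a nor (e nand ~~((a nor e) nor e))))) = F nand T = T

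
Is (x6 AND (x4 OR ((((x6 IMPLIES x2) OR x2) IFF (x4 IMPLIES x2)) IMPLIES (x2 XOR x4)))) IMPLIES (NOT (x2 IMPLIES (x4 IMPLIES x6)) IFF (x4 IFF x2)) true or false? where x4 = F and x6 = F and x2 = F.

T

x6 IMPLIES x2 = F IMPLIES F = T
(x6 IMPLIES x2) OR x2 = T OR F = T
x4 IMPLIES x2 = F IMPLIES F = T
((x6 IMPLIES x2) OR x2) IFF (x4 IMPLIES x2) = T IFF T = T
x2 XOR x4 = F XOR F = F
(((x6 IMPLIES x2) OR x2) IFF (x4 IMPLIES x2)) IMPLIES (x2 XOR x4) = T IMPLIES F = F
x4 OR ((((x6 IMPLIES x2) OR x2) IFF (x4 IMPLIES x2)) IMPLIES (x2 XOR x4)) = F OR F = F
x6 AND (x4 OR ((((x6 IMPLIES x2) OR x2) IFF (x4 IMPLIES x2)) IMPLIES (x2 XOR x4))) = F AND F = F
x4 IMPLIES x6 = F IMPLIES F = T
x2 IMPLIES (x4 IMPLIES x6) = F IMPLIES T = T
NOT (x2 IMPLIES (x4 IMPLIES x6)) = NOT T = F
x4 IFF x2 = F IFF F = T
NOT (x2 IMPLIES (x4 IMPLIES x6)) IFF (x4 IFF x2) = F IFF T = F
(x6 AND (x4 OR ((((x6 IMPLIES x2) OR x2) IFF (x4 IMPLIES x2)) IMPLIES (x2 XOR x4)))) IMPLIES (NOT (x2 IMPLIES (x4 IMPLIES x6)) IFF (x4 IFF x2)) = F IMPLIES F = T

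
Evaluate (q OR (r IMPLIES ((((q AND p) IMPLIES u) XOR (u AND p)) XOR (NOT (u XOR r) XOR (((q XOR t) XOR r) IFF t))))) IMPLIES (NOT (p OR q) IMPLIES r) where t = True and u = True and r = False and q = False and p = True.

True

q AND p = False AND True = False
(q AND p) IMPLIES u = False IMPLIES True = True
u AND p = True AND True = True
((q AND p) IMPLIES u) XOR (u AND p) = True XOR True = False
u XOR r = True XOR False = True
NOT (u XOR r) = NOT True = False
q XOR t = False XOR True = True
(q XOR t) XOR r = True XOR False = True
((q XOR t) XOR r) IFF t = True IFF True = True
NOT (u XOR r) XOR (((q XOR t) XOR r) IFF t) = False XOR True = True
(((q AND p) IMPLIES u) XOR (u AND p)) XOR (NOT (u XOR r) XOR (((q XOR t) XOR r) IFF t)) = False XOR True = True
r IMPLIES ((((q AND p) IMPLIES u) XOR (u AND p)) XOR (NOT (u XOR r) XOR (((q XOR t) XOR r) IFF t))) = False IMPLIES True = True
q OR (r IMPLIES ((((q AND p) IMPLIES u) XOR (u AND p)) XOR (NOT (u XOR r) XOR (((q XOR t) XOR r) IFF t)))) = False OR True = True
p OR q = True OR False = True
NOT (p OR q) = NOT True = False
NOT (p OR q) IMPLIES r = False IMPLIES False = True
(q OR (r IMPLIES ((((q AND p) IMPLIES u) XOR (u AND p)) XOR (NOT (u XOR r) XOR (((q XOR t) XOR r) IFF t))))) IMPLIES (NOT (p OR q) IMPLIES r) = True IMPLIES True = True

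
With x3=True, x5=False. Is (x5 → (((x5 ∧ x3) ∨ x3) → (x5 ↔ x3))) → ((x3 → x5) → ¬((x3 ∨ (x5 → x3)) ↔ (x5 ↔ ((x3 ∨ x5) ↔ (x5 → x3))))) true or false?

Substituting x3=True, x5=False:
x5 ∧ x3 = False ∧ True = False
(x5 ∧ x3) ∨ x3 = False ∨ True = True
x5 ↔ x3 = False ↔ True = False
((x5 ∧ x3) ∨ x3) → (x5 ↔ x3) = True → False = False
x5 → (((x5 ∧ x3) ∨ x3) → (x5 ↔ x3)) = False → False = True
x3 → x5 = True → False = False
x5 → x3 = False → True = True
x3 ∨ (x5 → x3) = True ∨ True = True
x3 ∨ x5 = True ∨ False = True
x5 → x3 = False → True = True
(x3 ∨ x5) ↔ (x5 → x3) = True ↔ True = True
x5 ↔ ((x3 ∨ x5) ↔ (x5 → x3)) = False ↔ True = False
(x3 ∨ (x5 → x3)) ↔ (x5 ↔ ((x3 ∨ x5) ↔ (x5 → x3))) = True ↔ False = False
¬((x3 ∨ (x5 → x3)) ↔ (x5 ↔ ((x3 ∨ x5) ↔ (x5 → x3)))) = ¬False = True
(x3 → x5) → ¬((x3 ∨ (x5 → x3)) ↔ (x5 ↔ ((x3 ∨ x5) ↔ (x5 → x3)))) = False → True = True
(x5 → (((x5 ∧ x3) ∨ x3) → (x5 ↔ x3))) → ((x3 → x5) → ¬((x3 ∨ (x5 → x3)) ↔ (x5 ↔ ((x3 ∨ x5) ↔ (x5 → x3))))) = True → True = True

True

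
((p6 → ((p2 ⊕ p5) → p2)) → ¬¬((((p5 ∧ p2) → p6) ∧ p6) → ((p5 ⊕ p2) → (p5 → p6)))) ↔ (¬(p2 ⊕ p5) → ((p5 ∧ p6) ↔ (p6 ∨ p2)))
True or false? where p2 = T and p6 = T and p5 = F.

p2 ⊕ p5 = T ⊕ F = T
(p2 ⊕ p5) → p2 = T → T = T
p6 → ((p2 ⊕ p5) → p2) = T → T = T
p5 ∧ p2 = F ∧ T = F
(p5 ∧ p2) → p6 = F → T = T
((p5 ∧ p2) → p6) ∧ p6 = T ∧ T = T
p5 ⊕ p2 = F ⊕ T = T
p5 → p6 = F → T = T
(p5 ⊕ p2) → (p5 → p6) = T → T = T
(((p5 ∧ p2) → p6) ∧ p6) → ((p5 ⊕ p2) → (p5 → p6)) = T → T = T
¬((((p5 ∧ p2) → p6) ∧ p6) → ((p5 ⊕ p2) → (p5 → p6))) = ¬T = F
¬¬((((p5 ∧ p2) → p6) ∧ p6) → ((p5 ⊕ p2) → (p5 → p6))) = ¬F = T
(p6 → ((p2 ⊕ p5) → p2)) → ¬¬((((p5 ∧ p2) → p6) ∧ p6) → ((p5 ⊕ p2) → (p5 → p6))) = T → T = T
p2 ⊕ p5 = T ⊕ F = T
¬(p2 ⊕ p5) = ¬T = F
p5 ∧ p6 = F ∧ T = F
p6 ∨ p2 = T ∨ T = T
(p5 ∧ p6) ↔ (p6 ∨ p2) = F ↔ T = F
¬(p2 ⊕ p5) → ((p5 ∧ p6) ↔ (p6 ∨ p2)) = F → F = T
((p6 → ((p2 ⊕ p5) → p2)) → ¬¬((((p5 ∧ p2) → p6) ∧ p6) → ((p5 ⊕ p2) → (p5 → p6)))) ↔ (¬(p2 ⊕ p5) → ((p5 ∧ p6) ↔ (p6 ∨ p2))) = T ↔ T = T

T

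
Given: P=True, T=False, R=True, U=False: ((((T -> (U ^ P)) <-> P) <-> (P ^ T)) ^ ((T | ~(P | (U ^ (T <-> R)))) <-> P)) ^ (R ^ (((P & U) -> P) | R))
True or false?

True

U ^ P = False ^ True = True
T -> (U ^ P) = False -> True = True
(T -> (U ^ P)) <-> P = True <-> True = True
P ^ T = True ^ False = True
((T -> (U ^ P)) <-> P) <-> (P ^ T) = True <-> True = True
T <-> R = False <-> True = False
U ^ (T <-> R) = False ^ False = False
P | (U ^ (T <-> R)) = True | False = True
~(P | (U ^ (T <-> R))) = ~True = False
T | ~(P | (U ^ (T <-> R))) = False | False = False
(T | ~(P | (U ^ (T <-> R)))) <-> P = False <-> True = False
(((T -> (U ^ P)) <-> P) <-> (P ^ T)) ^ ((T | ~(P | (U ^ (T <-> R)))) <-> P) = True ^ False = True
P & U = True & False = False
(P & U) -> P = False -> True = True
((P & U) -> P) | R = True | True = True
R ^ (((P & U) -> P) | R) = True ^ True = False
((((T -> (U ^ P)) <-> P) <-> (P ^ T)) ^ ((T | ~(P | (U ^ (T <-> R)))) <-> P)) ^ (R ^ (((P & U) -> P) | R)) = True ^ False = True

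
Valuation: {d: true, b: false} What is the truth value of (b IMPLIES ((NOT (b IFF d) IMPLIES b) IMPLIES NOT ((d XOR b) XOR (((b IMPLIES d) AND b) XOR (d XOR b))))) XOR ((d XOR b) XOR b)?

false

Substituting d=true, b=false:
b IFF d = false IFF true = false
NOT (b IFF d) = NOT false = true
NOT (b IFF d) IMPLIES b = true IMPLIES false = false
d XOR b = true XOR false = true
b IMPLIES d = false IMPLIES true = true
(b IMPLIES d) AND b = true AND false = false
d XOR b = true XOR false = true
((b IMPLIES d) AND b) XOR (d XOR b) = false XOR true = true
(d XOR b) XOR (((b IMPLIES d) AND b) XOR (d XOR b)) = true XOR true = false
NOT ((d XOR b) XOR (((b IMPLIES d) AND b) XOR (d XOR b))) = NOT false = true
(NOT (b IFF d) IMPLIES b) IMPLIES NOT ((d XOR b) XOR (((b IMPLIES d) AND b) XOR (d XOR b))) = false IMPLIES true = true
b IMPLIES ((NOT (b IFF d) IMPLIES b) IMPLIES NOT ((d XOR b) XOR (((b IMPLIES d) AND b) XOR (d XOR b)))) = false IMPLIES true = true
d XOR b = true XOR false = true
(d XOR b) XOR b = true XOR false = true
(b IMPLIES ((NOT (b IFF d) IMPLIES b) IMPLIES NOT ((d XOR b) XOR (((b IMPLIES d) AND b) XOR (d XOR b))))) XOR ((d XOR b) XOR b) = true XOR true = false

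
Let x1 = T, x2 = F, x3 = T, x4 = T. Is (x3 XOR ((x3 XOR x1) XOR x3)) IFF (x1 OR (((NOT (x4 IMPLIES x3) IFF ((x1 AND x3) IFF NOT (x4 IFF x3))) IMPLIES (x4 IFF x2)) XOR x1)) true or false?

Substituting x1=T, x2=F, x3=T, x4=T:
x3 XOR x1 = T XOR T = F
(x3 XOR x1) XOR x3 = F XOR T = T
x3 XOR ((x3 XOR x1) XOR x3) = T XOR T = F
x4 IMPLIES x3 = T IMPLIES T = T
NOT (x4 IMPLIES x3) = NOT T = F
x1 AND x3 = T AND T = T
x4 IFF x3 = T IFF T = T
NOT (x4 IFF x3) = NOT T = F
(x1 AND x3) IFF NOT (x4 IFF x3) = T IFF F = F
NOT (x4 IMPLIES x3) IFF ((x1 AND x3) IFF NOT (x4 IFF x3)) = F IFF F = T
x4 IFF x2 = T IFF F = F
(NOT (x4 IMPLIES x3) IFF ((x1 AND x3) IFF NOT (x4 IFF x3))) IMPLIES (x4 IFF x2) = T IMPLIES F = F
((NOT (x4 IMPLIES x3) IFF ((x1 AND x3) IFF NOT (x4 IFF x3))) IMPLIES (x4 IFF x2)) XOR x1 = F XOR T = T
x1 OR (((NOT (x4 IMPLIES x3) IFF ((x1 AND x3) IFF NOT (x4 IFF x3))) IMPLIES (x4 IFF x2)) XOR x1) = T OR T = T
(x3 XOR ((x3 XOR x1) XOR x3)) IFF (x1 OR (((NOT (x4 IMPLIES x3) IFF ((x1 AND x3) IFF NOT (x4 IFF x3))) IMPLIES (x4 IFF x2)) XOR x1)) = F IFF T = F

F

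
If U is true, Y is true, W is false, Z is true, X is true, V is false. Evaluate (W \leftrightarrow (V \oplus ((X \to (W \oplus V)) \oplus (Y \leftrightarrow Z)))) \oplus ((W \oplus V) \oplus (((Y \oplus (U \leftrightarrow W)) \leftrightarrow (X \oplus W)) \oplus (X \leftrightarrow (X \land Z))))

W \oplus V = F \oplus F = F
X \to (W \oplus V) = T \to F = F
Y \leftrightarrow Z = T \leftrightarrow T = T
(X \to (W \oplus V)) \oplus (Y \leftrightarrow Z) = F \oplus T = T
V \oplus ((X \to (W \oplus V)) \oplus (Y \leftrightarrow Z)) = F \oplus T = T
W \leftrightarrow (V \oplus ((X \to (W \oplus V)) \oplus (Y \leftrightarrow Z))) = F \leftrightarrow T = F
W \oplus V = F \oplus F = F
U \leftrightarrow W = T \leftrightarrow F = F
Y \oplus (U \leftrightarrow W) = T \oplus F = T
X \oplus W = T \oplus F = T
(Y \oplus (U \leftrightarrow W)) \leftrightarrow (X \oplus W) = T \leftrightarrow T = T
X \land Z = T \land T = T
X \leftrightarrow (X \land Z) = T \leftrightarrow T = T
((Y \oplus (U \leftrightarrow W)) \leftrightarrow (X \oplus W)) \oplus (X \leftrightarrow (X \land Z)) = T \oplus T = F
(W \oplus V) \oplus (((Y \oplus (U \leftrightarrow W)) \leftrightarrow (X \oplus W)) \oplus (X \leftrightarrow (X \land Z))) = F \oplus F = F
(W \leftrightarrow (V \oplus ((X \to (W \oplus V)) \oplus (Y \leftrightarrow Z)))) \oplus ((W \oplus V) \oplus (((Y \oplus (U \leftrightarrow W)) \leftrightarrow (X \oplus W)) \oplus (X \leftrightarrow (X \land Z)))) = F \oplus F = F

F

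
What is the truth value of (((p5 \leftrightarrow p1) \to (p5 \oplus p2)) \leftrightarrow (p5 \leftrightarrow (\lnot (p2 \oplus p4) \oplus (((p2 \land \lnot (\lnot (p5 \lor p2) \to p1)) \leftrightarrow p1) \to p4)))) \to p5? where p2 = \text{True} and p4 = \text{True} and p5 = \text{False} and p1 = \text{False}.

\text{False}

Substituting p2=\text{True}, p4=\text{True}, p5=\text{False}, p1=\text{False}:
p5 \leftrightarrow p1 = \text{False} \leftrightarrow \text{False} = \text{True}
p5 \oplus p2 = \text{False} \oplus \text{True} = \text{True}
(p5 \leftrightarrow p1) \to (p5 \oplus p2) = \text{True} \to \text{True} = \text{True}
p2 \oplus p4 = \text{True} \oplus \text{True} = \text{False}
\lnot (p2 \oplus p4) = \lnot \text{False} = \text{True}
p5 \lor p2 = \text{False} \lor \text{True} = \text{True}
\lnot (p5 \lor p2) = \lnot \text{True} = \text{False}
\lnot (p5 \lor p2) \to p1 = \text{False} \to \text{False} = \text{True}
\lnot (\lnot (p5 \lor p2) \to p1) = \lnot \text{True} = \text{False}
p2 \land \lnot (\lnot (p5 \lor p2) \to p1) = \text{True} \land \text{False} = \text{False}
(p2 \land \lnot (\lnot (p5 \lor p2) \to p1)) \leftrightarrow p1 = \text{False} \leftrightarrow \text{False} = \text{True}
((p2 \land \lnot (\lnot (p5 \lor p2) \to p1)) \leftrightarrow p1) \to p4 = \text{True} \to \text{True} = \text{True}
\lnot (p2 \oplus p4) \oplus (((p2 \land \lnot (\lnot (p5 \lor p2) \to p1)) \leftrightarrow p1) \to p4) = \text{True} \oplus \text{True} = \text{False}
p5 \leftrightarrow (\lnot (p2 \oplus p4) \oplus (((p2 \land \lnot (\lnot (p5 \lor p2) \to p1)) \leftrightarrow p1) \to p4)) = \text{False} \leftrightarrow \text{False} = \text{True}
((p5 \leftrightarrow p1) \to (p5 \oplus p2)) \leftrightarrow (p5 \leftrightarrow (\lnot (p2 \oplus p4) \oplus (((p2 \land \lnot (\lnot (p5 \lor p2) \to p1)) \leftrightarrow p1) \to p4))) = \text{True} \leftrightarrow \text{True} = \text{True}
(((p5 \leftrightarrow p1) \to (p5 \oplus p2)) \leftrightarrow (p5 \leftrightarrow (\lnot (p2 \oplus p4) \oplus (((p2 \land \lnot (\lnot (p5 \lor p2) \to p1)) \leftrightarrow p1) \to p4)))) \to p5 = \text{True} \to \text{False} = \text{False}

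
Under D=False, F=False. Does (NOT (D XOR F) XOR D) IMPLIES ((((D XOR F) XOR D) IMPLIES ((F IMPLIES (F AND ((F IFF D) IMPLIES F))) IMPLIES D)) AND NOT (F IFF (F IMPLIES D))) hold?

True

D XOR F = False XOR False = False
NOT (D XOR F) = NOT False = True
NOT (D XOR F) XOR D = True XOR False = True
D XOR F = False XOR False = False
(D XOR F) XOR D = False XOR False = False
F IFF D = False IFF False = True
(F IFF D) IMPLIES F = True IMPLIES False = False
F AND ((F IFF D) IMPLIES F) = False AND False = False
F IMPLIES (F AND ((F IFF D) IMPLIES F)) = False IMPLIES False = True
(F IMPLIES (F AND ((F IFF D) IMPLIES F))) IMPLIES D = True IMPLIES False = False
((D XOR F) XOR D) IMPLIES ((F IMPLIES (F AND ((F IFF D) IMPLIES F))) IMPLIES D) = False IMPLIES False = True
F IMPLIES D = False IMPLIES False = True
F IFF (F IMPLIES D) = False IFF True = False
NOT (F IFF (F IMPLIES D)) = NOT False = True
(((D XOR F) XOR D) IMPLIES ((F IMPLIES (F AND ((F IFF D) IMPLIES F))) IMPLIES D)) AND NOT (F IFF (F IMPLIES D)) = True AND True = True
(NOT (D XOR F) XOR D) IMPLIES ((((D XOR F) XOR D) IMPLIES ((F IMPLIES (F AND ((F IFF D) IMPLIES F))) IMPLIES D)) AND NOT (F IFF (F IMPLIES D))) = True IMPLIES True = True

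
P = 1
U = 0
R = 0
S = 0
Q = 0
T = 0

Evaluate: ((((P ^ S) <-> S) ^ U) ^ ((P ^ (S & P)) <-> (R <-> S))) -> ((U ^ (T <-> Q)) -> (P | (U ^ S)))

1

P ^ S = 1 ^ 0 = 1
(P ^ S) <-> S = 1 <-> 0 = 0
((P ^ S) <-> S) ^ U = 0 ^ 0 = 0
S & P = 0 & 1 = 0
P ^ (S & P) = 1 ^ 0 = 1
R <-> S = 0 <-> 0 = 1
(P ^ (S & P)) <-> (R <-> S) = 1 <-> 1 = 1
(((P ^ S) <-> S) ^ U) ^ ((P ^ (S & P)) <-> (R <-> S)) = 0 ^ 1 = 1
T <-> Q = 0 <-> 0 = 1
U ^ (T <-> Q) = 0 ^ 1 = 1
U ^ S = 0 ^ 0 = 0
P | (U ^ S) = 1 | 0 = 1
(U ^ (T <-> Q)) -> (P | (U ^ S)) = 1 -> 1 = 1
((((P ^ S) <-> S) ^ U) ^ ((P ^ (S & P)) <-> (R <-> S))) -> ((U ^ (T <-> Q)) -> (P | (U ^ S))) = 1 -> 1 = 1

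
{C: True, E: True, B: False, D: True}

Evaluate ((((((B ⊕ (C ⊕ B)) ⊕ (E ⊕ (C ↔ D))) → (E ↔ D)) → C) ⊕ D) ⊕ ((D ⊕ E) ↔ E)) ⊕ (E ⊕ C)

Substituting C=True, E=True, B=False, D=True:
C ⊕ B = True ⊕ False = True
B ⊕ (C ⊕ B) = False ⊕ True = True
C ↔ D = True ↔ True = True
E ⊕ (C ↔ D) = True ⊕ True = False
(B ⊕ (C ⊕ B)) ⊕ (E ⊕ (C ↔ D)) = True ⊕ False = True
E ↔ D = True ↔ True = True
((B ⊕ (C ⊕ B)) ⊕ (E ⊕ (C ↔ D))) → (E ↔ D) = True → True = True
(((B ⊕ (C ⊕ B)) ⊕ (E ⊕ (C ↔ D))) → (E ↔ D)) → C = True → True = True
((((B ⊕ (C ⊕ B)) ⊕ (E ⊕ (C ↔ D))) → (E ↔ D)) → C) ⊕ D = True ⊕ True = False
D ⊕ E = True ⊕ True = False
(D ⊕ E) ↔ E = False ↔ True = False
(((((B ⊕ (C ⊕ B)) ⊕ (E ⊕ (C ↔ D))) → (E ↔ D)) → C) ⊕ D) ⊕ ((D ⊕ E) ↔ E) = False ⊕ False = False
E ⊕ C = True ⊕ True = False
((((((B ⊕ (C ⊕ B)) ⊕ (E ⊕ (C ↔ D))) → (E ↔ D)) → C) ⊕ D) ⊕ ((D ⊕ E) ↔ E)) ⊕ (E ⊕ C) = False ⊕ False = False

False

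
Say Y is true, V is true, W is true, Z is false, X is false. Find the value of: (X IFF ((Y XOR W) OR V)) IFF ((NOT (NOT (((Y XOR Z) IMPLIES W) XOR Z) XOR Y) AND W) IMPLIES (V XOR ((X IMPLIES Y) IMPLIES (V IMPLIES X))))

Y XOR W = T XOR T = F
(Y XOR W) OR V = F OR T = T
X IFF ((Y XOR W) OR V) = F IFF T = F
Y XOR Z = T XOR F = T
(Y XOR Z) IMPLIES W = T IMPLIES T = T
((Y XOR Z) IMPLIES W) XOR Z = T XOR F = T
NOT (((Y XOR Z) IMPLIES W) XOR Z) = NOT T = F
NOT (((Y XOR Z) IMPLIES W) XOR Z) XOR Y = F XOR T = T
NOT (NOT (((Y XOR Z) IMPLIES W) XOR Z) XOR Y) = NOT T = F
NOT (NOT (((Y XOR Z) IMPLIES W) XOR Z) XOR Y) AND W = F AND T = F
X IMPLIES Y = F IMPLIES T = T
V IMPLIES X = T IMPLIES F = F
(X IMPLIES Y) IMPLIES (V IMPLIES X) = T IMPLIES F = F
V XOR ((X IMPLIES Y) IMPLIES (V IMPLIES X)) = T XOR F = T
(NOT (NOT (((Y XOR Z) IMPLIES W) XOR Z) XOR Y) AND W) IMPLIES (V XOR ((X IMPLIES Y) IMPLIES (V IMPLIES X))) = F IMPLIES T = T
(X IFF ((Y XOR W) OR V)) IFF ((NOT (NOT (((Y XOR Z) IMPLIES W) XOR Z) XOR Y) AND W) IMPLIES (V XOR ((X IMPLIES Y) IMPLIES (V IMPLIES X)))) = F IFF T = F

F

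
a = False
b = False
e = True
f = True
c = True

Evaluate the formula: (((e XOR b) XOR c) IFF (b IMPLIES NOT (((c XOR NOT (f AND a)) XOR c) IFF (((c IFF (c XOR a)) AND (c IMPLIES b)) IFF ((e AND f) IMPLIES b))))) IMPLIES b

True

e XOR b = True XOR False = True
(e XOR b) XOR c = True XOR True = False
f AND a = True AND False = False
NOT (f AND a) = NOT False = True
c XOR NOT (f AND a) = True XOR True = False
(c XOR NOT (f AND a)) XOR c = False XOR True = True
c XOR a = True XOR False = True
c IFF (c XOR a) = True IFF True = True
c IMPLIES b = True IMPLIES False = False
(c IFF (c XOR a)) AND (c IMPLIES b) = True AND False = False
e AND f = True AND True = True
(e AND f) IMPLIES b = True IMPLIES False = False
((c IFF (c XOR a)) AND (c IMPLIES b)) IFF ((e AND f) IMPLIES b) = False IFF False = True
((c XOR NOT (f AND a)) XOR c) IFF (((c IFF (c XOR a)) AND (c IMPLIES b)) IFF ((e AND f) IMPLIES b)) = True IFF True = True
NOT (((c XOR NOT (f AND a)) XOR c) IFF (((c IFF (c XOR a)) AND (c IMPLIES b)) IFF ((e AND f) IMPLIES b))) = NOT True = False
b IMPLIES NOT (((c XOR NOT (f AND a)) XOR c) IFF (((c IFF (c XOR a)) AND (c IMPLIES b)) IFF ((e AND f) IMPLIES b))) = False IMPLIES False = True
((e XOR b) XOR c) IFF (b IMPLIES NOT (((c XOR NOT (f AND a)) XOR c) IFF (((c IFF (c XOR a)) AND (c IMPLIES b)) IFF ((e AND f) IMPLIES b)))) = False IFF True = False
(((e XOR b) XOR c) IFF (b IMPLIES NOT (((c XOR NOT (f AND a)) XOR c) IFF (((c IFF (c XOR a)) AND (c IMPLIES b)) IFF ((e AND f) IMPLIES b))))) IMPLIES b = False IMPLIES False = True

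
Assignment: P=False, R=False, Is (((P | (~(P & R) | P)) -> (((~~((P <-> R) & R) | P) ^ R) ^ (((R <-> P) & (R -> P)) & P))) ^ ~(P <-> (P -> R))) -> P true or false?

False

P & R = False & False = False
~(P & R) = ~False = True
~(P & R) | P = True | False = True
P | (~(P & R) | P) = False | True = True
P <-> R = False <-> False = True
(P <-> R) & R = True & False = False
~((P <-> R) & R) = ~False = True
~~((P <-> R) & R) = ~True = False
~~((P <-> R) & R) | P = False | False = False
(~~((P <-> R) & R) | P) ^ R = False ^ False = False
R <-> P = False <-> False = True
R -> P = False -> False = True
(R <-> P) & (R -> P) = True & True = True
((R <-> P) & (R -> P)) & P = True & False = False
((~~((P <-> R) & R) | P) ^ R) ^ (((R <-> P) & (R -> P)) & P) = False ^ False = False
(P | (~(P & R) | P)) -> (((~~((P <-> R) & R) | P) ^ R) ^ (((R <-> P) & (R -> P)) & P)) = True -> False = False
P -> R = False -> False = True
P <-> (P -> R) = False <-> True = False
~(P <-> (P -> R)) = ~False = True
((P | (~(P & R) | P)) -> (((~~((P <-> R) & R) | P) ^ R) ^ (((R <-> P) & (R -> P)) & P))) ^ ~(P <-> (P -> R)) = False ^ True = True
(((P | (~(P & R) | P)) -> (((~~((P <-> R) & R) | P) ^ R) ^ (((R <-> P) & (R -> P)) & P))) ^ ~(P <-> (P -> R))) -> P = True -> False = False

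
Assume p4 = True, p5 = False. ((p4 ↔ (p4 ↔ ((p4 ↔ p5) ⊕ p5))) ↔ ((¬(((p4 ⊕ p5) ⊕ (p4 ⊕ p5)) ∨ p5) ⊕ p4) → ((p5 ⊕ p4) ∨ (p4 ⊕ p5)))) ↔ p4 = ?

p4 ↔ p5 = True ↔ False = False
(p4 ↔ p5) ⊕ p5 = False ⊕ False = False
p4 ↔ ((p4 ↔ p5) ⊕ p5) = True ↔ False = False
p4 ↔ (p4 ↔ ((p4 ↔ p5) ⊕ p5)) = True ↔ False = False
p4 ⊕ p5 = True ⊕ False = True
p4 ⊕ p5 = True ⊕ False = True
(p4 ⊕ p5) ⊕ (p4 ⊕ p5) = True ⊕ True = False
((p4 ⊕ p5) ⊕ (p4 ⊕ p5)) ∨ p5 = False ∨ False = False
¬(((p4 ⊕ p5) ⊕ (p4 ⊕ p5)) ∨ p5) = ¬False = True
¬(((p4 ⊕ p5) ⊕ (p4 ⊕ p5)) ∨ p5) ⊕ p4 = True ⊕ True = False
p5 ⊕ p4 = False ⊕ True = True
p4 ⊕ p5 = True ⊕ False = True
(p5 ⊕ p4) ∨ (p4 ⊕ p5) = True ∨ True = True
(¬(((p4 ⊕ p5) ⊕ (p4 ⊕ p5)) ∨ p5) ⊕ p4) → ((p5 ⊕ p4) ∨ (p4 ⊕ p5)) = False → True = True
(p4 ↔ (p4 ↔ ((p4 ↔ p5) ⊕ p5))) ↔ ((¬(((p4 ⊕ p5) ⊕ (p4 ⊕ p5)) ∨ p5) ⊕ p4) → ((p5 ⊕ p4) ∨ (p4 ⊕ p5))) = False ↔ True = False
((p4 ↔ (p4 ↔ ((p4 ↔ p5) ⊕ p5))) ↔ ((¬(((p4 ⊕ p5) ⊕ (p4 ⊕ p5)) ∨ p5) ⊕ p4) → ((p5 ⊕ p4) ∨ (p4 ⊕ p5)))) ↔ p4 = False ↔ True = False

False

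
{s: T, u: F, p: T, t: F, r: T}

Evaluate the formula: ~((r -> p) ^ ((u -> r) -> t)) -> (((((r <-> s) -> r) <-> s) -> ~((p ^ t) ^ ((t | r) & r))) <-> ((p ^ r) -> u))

Substituting s=T, u=F, p=T, t=F, r=T:
r -> p = T -> T = T
u -> r = F -> T = T
(u -> r) -> t = T -> F = F
(r -> p) ^ ((u -> r) -> t) = T ^ F = T
~((r -> p) ^ ((u -> r) -> t)) = ~T = F
r <-> s = T <-> T = T
(r <-> s) -> r = T -> T = T
((r <-> s) -> r) <-> s = T <-> T = T
p ^ t = T ^ F = T
t | r = F | T = T
(t | r) & r = T & T = T
(p ^ t) ^ ((t | r) & r) = T ^ T = F
~((p ^ t) ^ ((t | r) & r)) = ~F = T
(((r <-> s) -> r) <-> s) -> ~((p ^ t) ^ ((t | r) & r)) = T -> T = T
p ^ r = T ^ T = F
(p ^ r) -> u = F -> F = T
((((r <-> s) -> r) <-> s) -> ~((p ^ t) ^ ((t | r) & r))) <-> ((p ^ r) -> u) = T <-> T = T
~((r -> p) ^ ((u -> r) -> t)) -> (((((r <-> s) -> r) <-> s) -> ~((p ^ t) ^ ((t | r) & r))) <-> ((p ^ r) -> u)) = F -> T = T

T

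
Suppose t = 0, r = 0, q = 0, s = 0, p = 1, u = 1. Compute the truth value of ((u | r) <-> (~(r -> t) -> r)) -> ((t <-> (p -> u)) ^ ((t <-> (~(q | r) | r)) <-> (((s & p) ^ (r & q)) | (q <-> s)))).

0

Substituting t=0, r=0, q=0, s=0, p=1, u=1:
u | r = 1 | 0 = 1
r -> t = 0 -> 0 = 1
~(r -> t) = ~1 = 0
~(r -> t) -> r = 0 -> 0 = 1
(u | r) <-> (~(r -> t) -> r) = 1 <-> 1 = 1
p -> u = 1 -> 1 = 1
t <-> (p -> u) = 0 <-> 1 = 0
q | r = 0 | 0 = 0
~(q | r) = ~0 = 1
~(q | r) | r = 1 | 0 = 1
t <-> (~(q | r) | r) = 0 <-> 1 = 0
s & p = 0 & 1 = 0
r & q = 0 & 0 = 0
(s & p) ^ (r & q) = 0 ^ 0 = 0
q <-> s = 0 <-> 0 = 1
((s & p) ^ (r & q)) | (q <-> s) = 0 | 1 = 1
(t <-> (~(q | r) | r)) <-> (((s & p) ^ (r & q)) | (q <-> s)) = 0 <-> 1 = 0
(t <-> (p -> u)) ^ ((t <-> (~(q | r) | r)) <-> (((s & p) ^ (r & q)) | (q <-> s))) = 0 ^ 0 = 0
((u | r) <-> (~(r -> t) -> r)) -> ((t <-> (p -> u)) ^ ((t <-> (~(q | r) | r)) <-> (((s & p) ^ (r & q)) | (q <-> s)))) = 1 -> 0 = 0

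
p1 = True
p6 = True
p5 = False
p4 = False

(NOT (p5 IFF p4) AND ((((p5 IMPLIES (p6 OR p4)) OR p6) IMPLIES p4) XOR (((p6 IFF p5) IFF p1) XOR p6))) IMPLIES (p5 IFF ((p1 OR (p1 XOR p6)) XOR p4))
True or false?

True

Substituting p1=True, p6=True, p5=False, p4=False:
p5 IFF p4 = False IFF False = True
NOT (p5 IFF p4) = NOT True = False
p6 OR p4 = True OR False = True
p5 IMPLIES (p6 OR p4) = False IMPLIES True = True
(p5 IMPLIES (p6 OR p4)) OR p6 = True OR True = True
((p5 IMPLIES (p6 OR p4)) OR p6) IMPLIES p4 = True IMPLIES False = False
p6 IFF p5 = True IFF False = False
(p6 IFF p5) IFF p1 = False IFF True = False
((p6 IFF p5) IFF p1) XOR p6 = False XOR True = True
(((p5 IMPLIES (p6 OR p4)) OR p6) IMPLIES p4) XOR (((p6 IFF p5) IFF p1) XOR p6) = False XOR True = True
NOT (p5 IFF p4) AND ((((p5 IMPLIES (p6 OR p4)) OR p6) IMPLIES p4) XOR (((p6 IFF p5) IFF p1) XOR p6)) = False AND True = False
p1 XOR p6 = True XOR True = False
p1 OR (p1 XOR p6) = True OR False = True
(p1 OR (p1 XOR p6)) XOR p4 = True XOR False = True
p5 IFF ((p1 OR (p1 XOR p6)) XOR p4) = False IFF True = False
(NOT (p5 IFF p4) AND ((((p5 IMPLIES (p6 OR p4)) OR p6) IMPLIES p4) XOR (((p6 IFF p5) IFF p1) XOR p6))) IMPLIES (p5 IFF ((p1 OR (p1 XOR p6)) XOR p4)) = False IMPLIES False = True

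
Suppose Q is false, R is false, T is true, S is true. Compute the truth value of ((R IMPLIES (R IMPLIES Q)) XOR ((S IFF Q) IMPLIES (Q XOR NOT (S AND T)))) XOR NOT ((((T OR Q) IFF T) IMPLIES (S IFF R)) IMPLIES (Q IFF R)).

False

R IMPLIES Q = False IMPLIES False = True
R IMPLIES (R IMPLIES Q) = False IMPLIES True = True
S IFF Q = True IFF False = False
S AND T = True AND True = True
NOT (S AND T) = NOT True = False
Q XOR NOT (S AND T) = False XOR False = False
(S IFF Q) IMPLIES (Q XOR NOT (S AND T)) = False IMPLIES False = True
(R IMPLIES (R IMPLIES Q)) XOR ((S IFF Q) IMPLIES (Q XOR NOT (S AND T))) = True XOR True = False
T OR Q = True OR False = True
(T OR Q) IFF T = True IFF True = True
S IFF R = True IFF False = False
((T OR Q) IFF T) IMPLIES (S IFF R) = True IMPLIES False = False
Q IFF R = False IFF False = True
(((T OR Q) IFF T) IMPLIES (S IFF R)) IMPLIES (Q IFF R) = False IMPLIES True = True
NOT ((((T OR Q) IFF T) IMPLIES (S IFF R)) IMPLIES (Q IFF R)) = NOT True = False
((R IMPLIES (R IMPLIES Q)) XOR ((S IFF Q) IMPLIES (Q XOR NOT (S AND T)))) XOR NOT ((((T OR Q) IFF T) IMPLIES (S IFF R)) IMPLIES (Q IFF R)) = False XOR False = False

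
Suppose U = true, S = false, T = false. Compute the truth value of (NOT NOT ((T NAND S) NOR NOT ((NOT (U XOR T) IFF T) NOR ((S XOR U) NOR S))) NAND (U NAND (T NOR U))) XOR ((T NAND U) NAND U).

T NAND S = false NAND false = true
U XOR T = true XOR false = true
NOT (U XOR T) = NOT true = false
NOT (U XOR T) IFF T = false IFF false = true
S XOR U = false XOR true = true
(S XOR U) NOR S = true NOR false = false
(NOT (U XOR T) IFF T) NOR ((S XOR U) NOR S) = true NOR false = false
NOT ((NOT (U XOR T) IFF T) NOR ((S XOR U) NOR S)) = NOT false = true
(T NAND S) NOR NOT ((NOT (U XOR T) IFF T) NOR ((S XOR U) NOR S)) = true NOR true = false
NOT ((T NAND S) NOR NOT ((NOT (U XOR T) IFF T) NOR ((S XOR U) NOR S))) = NOT false = true
NOT NOT ((T NAND S) NOR NOT ((NOT (U XOR T) IFF T) NOR ((S XOR U) NOR S))) = NOT true = false
T NOR U = false NOR true = false
U NAND (T NOR U) = true NAND false = true
NOT NOT ((T NAND S) NOR NOT ((NOT (U XOR T) IFF T) NOR ((S XOR U) NOR S))) NAND (U NAND (T NOR U)) = false NAND true = true
T NAND U = false NAND true = true
(T NAND U) NAND U = true NAND true = false
(NOT NOT ((T NAND S) NOR NOT ((NOT (U XOR T) IFF T) NOR ((S XOR U) NOR S))) NAND (U NAND (T NOR U))) XOR ((T NAND U) NAND U) = true XOR false = true

true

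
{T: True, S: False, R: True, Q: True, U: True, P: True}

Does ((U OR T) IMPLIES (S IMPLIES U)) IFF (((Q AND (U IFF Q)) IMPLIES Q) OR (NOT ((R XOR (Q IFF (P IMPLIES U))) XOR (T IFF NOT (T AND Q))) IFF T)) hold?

Substituting T=True, S=False, R=True, Q=True, U=True, P=True:
U OR T = True OR True = True
S IMPLIES U = False IMPLIES True = True
(U OR T) IMPLIES (S IMPLIES U) = True IMPLIES True = True
U IFF Q = True IFF True = True
Q AND (U IFF Q) = True AND True = True
(Q AND (U IFF Q)) IMPLIES Q = True IMPLIES True = True
P IMPLIES U = True IMPLIES True = True
Q IFF (P IMPLIES U) = True IFF True = True
R XOR (Q IFF (P IMPLIES U)) = True XOR True = False
T AND Q = True AND True = True
NOT (T AND Q) = NOT True = False
T IFF NOT (T AND Q) = True IFF False = False
(R XOR (Q IFF (P IMPLIES U))) XOR (T IFF NOT (T AND Q)) = False XOR False = False
NOT ((R XOR (Q IFF (P IMPLIES U))) XOR (T IFF NOT (T AND Q))) = NOT False = True
NOT ((R XOR (Q IFF (P IMPLIES U))) XOR (T IFF NOT (T AND Q))) IFF T = True IFF True = True
((Q AND (U IFF Q)) IMPLIES Q) OR (NOT ((R XOR (Q IFF (P IMPLIES U))) XOR (T IFF NOT (T AND Q))) IFF T) = True OR True = True
((U OR T) IMPLIES (S IMPLIES U)) IFF (((Q AND (U IFF Q)) IMPLIES Q) OR (NOT ((R XOR (Q IFF (P IMPLIES U))) XOR (T IFF NOT (T AND Q))) IFF T)) = True IFF True = True

True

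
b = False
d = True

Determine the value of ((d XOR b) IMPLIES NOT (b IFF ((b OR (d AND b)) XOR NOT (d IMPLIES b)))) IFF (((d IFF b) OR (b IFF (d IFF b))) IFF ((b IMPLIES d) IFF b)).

False

Substituting b=False, d=True:
d XOR b = True XOR False = True
d AND b = True AND False = False
b OR (d AND b) = False OR False = False
d IMPLIES b = True IMPLIES False = False
NOT (d IMPLIES b) = NOT False = True
(b OR (d AND b)) XOR NOT (d IMPLIES b) = False XOR True = True
b IFF ((b OR (d AND b)) XOR NOT (d IMPLIES b)) = False IFF True = False
NOT (b IFF ((b OR (d AND b)) XOR NOT (d IMPLIES b))) = NOT False = True
(d XOR b) IMPLIES NOT (b IFF ((b OR (d AND b)) XOR NOT (d IMPLIES b))) = True IMPLIES True = True
d IFF b = True IFF False = False
d IFF b = True IFF False = False
b IFF (d IFF b) = False IFF False = True
(d IFF b) OR (b IFF (d IFF b)) = False OR True = True
b IMPLIES d = False IMPLIES True = True
(b IMPLIES d) IFF b = True IFF False = False
((d IFF b) OR (b IFF (d IFF b))) IFF ((b IMPLIES d) IFF b) = True IFF False = False
((d XOR b) IMPLIES NOT (b IFF ((b OR (d AND b)) XOR NOT (d IMPLIES b)))) IFF (((d IFF b) OR (b IFF (d IFF b))) IFF ((b IMPLIES d) IFF b)) = True IFF False = False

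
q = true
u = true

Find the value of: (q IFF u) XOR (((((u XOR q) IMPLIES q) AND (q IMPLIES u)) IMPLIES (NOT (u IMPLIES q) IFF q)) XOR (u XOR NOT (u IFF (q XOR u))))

true

q IFF u = true IFF true = true
u XOR q = true XOR true = false
(u XOR q) IMPLIES q = false IMPLIES true = true
q IMPLIES u = true IMPLIES true = true
((u XOR q) IMPLIES q) AND (q IMPLIES u) = true AND true = true
u IMPLIES q = true IMPLIES true = true
NOT (u IMPLIES q) = NOT true = false
NOT (u IMPLIES q) IFF q = false IFF true = false
(((u XOR q) IMPLIES q) AND (q IMPLIES u)) IMPLIES (NOT (u IMPLIES q) IFF q) = true IMPLIES false = false
q XOR u = true XOR true = false
u IFF (q XOR u) = true IFF false = false
NOT (u IFF (q XOR u)) = NOT false = true
u XOR NOT (u IFF (q XOR u)) = true XOR true = false
((((u XOR q) IMPLIES q) AND (q IMPLIES u)) IMPLIES (NOT (u IMPLIES q) IFF q)) XOR (u XOR NOT (u IFF (q XOR u))) = false XOR false = false
(q IFF u) XOR (((((u XOR q) IMPLIES q) AND (q IMPLIES u)) IMPLIES (NOT (u IMPLIES q) IFF q)) XOR (u XOR NOT (u IFF (q XOR u)))) = true XOR false = true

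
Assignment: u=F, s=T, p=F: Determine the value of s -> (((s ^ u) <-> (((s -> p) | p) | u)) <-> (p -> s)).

Substituting u=F, s=T, p=F:
s ^ u = T ^ F = T
s -> p = T -> F = F
(s -> p) | p = F | F = F
((s -> p) | p) | u = F | F = F
(s ^ u) <-> (((s -> p) | p) | u) = T <-> F = F
p -> s = F -> T = T
((s ^ u) <-> (((s -> p) | p) | u)) <-> (p -> s) = F <-> T = F
s -> (((s ^ u) <-> (((s -> p) | p) | u)) <-> (p -> s)) = T -> F = F

F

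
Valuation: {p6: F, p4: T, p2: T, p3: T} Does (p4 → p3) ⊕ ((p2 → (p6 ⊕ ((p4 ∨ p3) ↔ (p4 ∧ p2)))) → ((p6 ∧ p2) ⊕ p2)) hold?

Substituting p6=F, p4=T, p2=T, p3=T:
p4 → p3 = T → T = T
p4 ∨ p3 = T ∨ T = T
p4 ∧ p2 = T ∧ T = T
(p4 ∨ p3) ↔ (p4 ∧ p2) = T ↔ T = T
p6 ⊕ ((p4 ∨ p3) ↔ (p4 ∧ p2)) = F ⊕ T = T
p2 → (p6 ⊕ ((p4 ∨ p3) ↔ (p4 ∧ p2))) = T → T = T
p6 ∧ p2 = F ∧ T = F
(p6 ∧ p2) ⊕ p2 = F ⊕ T = T
(p2 → (p6 ⊕ ((p4 ∨ p3) ↔ (p4 ∧ p2)))) → ((p6 ∧ p2) ⊕ p2) = T → T = T
(p4 → p3) ⊕ ((p2 → (p6 ⊕ ((p4 ∨ p3) ↔ (p4 ∧ p2)))) → ((p6 ∧ p2) ⊕ p2)) = T ⊕ T = F

F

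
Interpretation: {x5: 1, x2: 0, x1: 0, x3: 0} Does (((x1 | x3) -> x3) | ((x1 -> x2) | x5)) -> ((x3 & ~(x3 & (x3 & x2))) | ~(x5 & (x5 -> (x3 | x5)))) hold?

Substituting x5=1, x2=0, x1=0, x3=0:
x1 | x3 = 0 | 0 = 0
(x1 | x3) -> x3 = 0 -> 0 = 1
x1 -> x2 = 0 -> 0 = 1
(x1 -> x2) | x5 = 1 | 1 = 1
((x1 | x3) -> x3) | ((x1 -> x2) | x5) = 1 | 1 = 1
x3 & x2 = 0 & 0 = 0
x3 & (x3 & x2) = 0 & 0 = 0
~(x3 & (x3 & x2)) = ~0 = 1
x3 & ~(x3 & (x3 & x2)) = 0 & 1 = 0
x3 | x5 = 0 | 1 = 1
x5 -> (x3 | x5) = 1 -> 1 = 1
x5 & (x5 -> (x3 | x5)) = 1 & 1 = 1
~(x5 & (x5 -> (x3 | x5))) = ~1 = 0
(x3 & ~(x3 & (x3 & x2))) | ~(x5 & (x5 -> (x3 | x5))) = 0 | 0 = 0
(((x1 | x3) -> x3) | ((x1 -> x2) | x5)) -> ((x3 & ~(x3 & (x3 & x2))) | ~(x5 & (x5 -> (x3 | x5)))) = 1 -> 0 = 0

0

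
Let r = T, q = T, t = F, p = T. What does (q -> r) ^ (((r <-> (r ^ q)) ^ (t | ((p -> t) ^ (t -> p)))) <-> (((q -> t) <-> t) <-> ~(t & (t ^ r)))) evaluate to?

Substituting r=T, q=T, t=F, p=T:
q -> r = T -> T = T
r ^ q = T ^ T = F
r <-> (r ^ q) = T <-> F = F
p -> t = T -> F = F
t -> p = F -> T = T
(p -> t) ^ (t -> p) = F ^ T = T
t | ((p -> t) ^ (t -> p)) = F | T = T
(r <-> (r ^ q)) ^ (t | ((p -> t) ^ (t -> p))) = F ^ T = T
q -> t = T -> F = F
(q -> t) <-> t = F <-> F = T
t ^ r = F ^ T = T
t & (t ^ r) = F & T = F
~(t & (t ^ r)) = ~F = T
((q -> t) <-> t) <-> ~(t & (t ^ r)) = T <-> T = T
((r <-> (r ^ q)) ^ (t | ((p -> t) ^ (t -> p)))) <-> (((q -> t) <-> t) <-> ~(t & (t ^ r))) = T <-> T = T
(q -> r) ^ (((r <-> (r ^ q)) ^ (t | ((p -> t) ^ (t -> p)))) <-> (((q -> t) <-> t) <-> ~(t & (t ^ r)))) = T ^ T = F

F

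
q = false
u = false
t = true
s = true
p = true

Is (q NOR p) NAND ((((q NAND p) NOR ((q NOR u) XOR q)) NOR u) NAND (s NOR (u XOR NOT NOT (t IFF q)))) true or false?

true

q NOR p = false NOR true = false
q NAND p = false NAND true = true
q NOR u = false NOR false = true
(q NOR u) XOR q = true XOR false = true
(q NAND p) NOR ((q NOR u) XOR q) = true NOR true = false
((q NAND p) NOR ((q NOR u) XOR q)) NOR u = false NOR false = true
t IFF q = true IFF false = false
NOT (t IFF q) = NOT false = true
NOT NOT (t IFF q) = NOT true = false
u XOR NOT NOT (t IFF q) = false XOR false = false
s NOR (u XOR NOT NOT (t IFF q)) = true NOR false = false
(((q NAND p) NOR ((q NOR u) XOR q)) NOR u) NAND (s NOR (u XOR NOT NOT (t IFF q))) = true NAND false = true
(q NOR p) NAND ((((q NAND p) NOR ((q NOR u) XOR q)) NOR u) NAND (s NOR (u XOR NOT NOT (t IFF q)))) = false NAND true = true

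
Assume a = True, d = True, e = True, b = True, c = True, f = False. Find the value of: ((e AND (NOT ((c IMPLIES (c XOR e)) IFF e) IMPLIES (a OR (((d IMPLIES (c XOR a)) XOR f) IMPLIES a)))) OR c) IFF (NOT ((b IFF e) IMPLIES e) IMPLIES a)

Substituting a=True, d=True, e=True, b=True, c=True, f=False:
c XOR e = True XOR True = False
c IMPLIES (c XOR e) = True IMPLIES False = False
(c IMPLIES (c XOR e)) IFF e = False IFF True = False
NOT ((c IMPLIES (c XOR e)) IFF e) = NOT False = True
c XOR a = True XOR True = False
d IMPLIES (c XOR a) = True IMPLIES False = False
(d IMPLIES (c XOR a)) XOR f = False XOR False = False
((d IMPLIES (c XOR a)) XOR f) IMPLIES a = False IMPLIES True = True
a OR (((d IMPLIES (c XOR a)) XOR f) IMPLIES a) = True OR True = True
NOT ((c IMPLIES (c XOR e)) IFF e) IMPLIES (a OR (((d IMPLIES (c XOR a)) XOR f) IMPLIES a)) = True IMPLIES True = True
e AND (NOT ((c IMPLIES (c XOR e)) IFF e) IMPLIES (a OR (((d IMPLIES (c XOR a)) XOR f) IMPLIES a))) = True AND True = True
(e AND (NOT ((c IMPLIES (c XOR e)) IFF e) IMPLIES (a OR (((d IMPLIES (c XOR a)) XOR f) IMPLIES a)))) OR c = True OR True = True
b IFF e = True IFF True = True
(b IFF e) IMPLIES e = True IMPLIES True = True
NOT ((b IFF e) IMPLIES e) = NOT True = False
NOT ((b IFF e) IMPLIES e) IMPLIES a = False IMPLIES True = True
((e AND (NOT ((c IMPLIES (c XOR e)) IFF e) IMPLIES (a OR (((d IMPLIES (c XOR a)) XOR f) IMPLIES a)))) OR c) IFF (NOT ((b IFF e) IMPLIES e) IMPLIES a) = True IFF True = True

True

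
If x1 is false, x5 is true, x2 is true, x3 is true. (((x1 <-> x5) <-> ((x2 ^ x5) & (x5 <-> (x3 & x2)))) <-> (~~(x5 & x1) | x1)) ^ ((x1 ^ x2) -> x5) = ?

True

Substituting x1=False, x5=True, x2=True, x3=True:
x1 <-> x5 = False <-> True = False
x2 ^ x5 = True ^ True = False
x3 & x2 = True & True = True
x5 <-> (x3 & x2) = True <-> True = True
(x2 ^ x5) & (x5 <-> (x3 & x2)) = False & True = False
(x1 <-> x5) <-> ((x2 ^ x5) & (x5 <-> (x3 & x2))) = False <-> False = True
x5 & x1 = True & False = False
~(x5 & x1) = ~False = True
~~(x5 & x1) = ~True = False
~~(x5 & x1) | x1 = False | False = False
((x1 <-> x5) <-> ((x2 ^ x5) & (x5 <-> (x3 & x2)))) <-> (~~(x5 & x1) | x1) = True <-> False = False
x1 ^ x2 = False ^ True = True
(x1 ^ x2) -> x5 = True -> True = True
(((x1 <-> x5) <-> ((x2 ^ x5) & (x5 <-> (x3 & x2)))) <-> (~~(x5 & x1) | x1)) ^ ((x1 ^ x2) -> x5) = False ^ True = True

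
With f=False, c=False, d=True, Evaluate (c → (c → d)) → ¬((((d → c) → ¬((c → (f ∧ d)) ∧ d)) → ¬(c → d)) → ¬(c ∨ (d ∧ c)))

c → d = False → True = True
c → (c → d) = False → True = True
d → c = True → False = False
f ∧ d = False ∧ True = False
c → (f ∧ d) = False → False = True
(c → (f ∧ d)) ∧ d = True ∧ True = True
¬((c → (f ∧ d)) ∧ d) = ¬True = False
(d → c) → ¬((c → (f ∧ d)) ∧ d) = False → False = True
c → d = False → True = True
¬(c → d) = ¬True = False
((d → c) → ¬((c → (f ∧ d)) ∧ d)) → ¬(c → d) = True → False = False
d ∧ c = True ∧ False = False
c ∨ (d ∧ c) = False ∨ False = False
¬(c ∨ (d ∧ c)) = ¬False = True
(((d → c) → ¬((c → (f ∧ d)) ∧ d)) → ¬(c → d)) → ¬(c ∨ (d ∧ c)) = False → True = True
¬((((d → c) → ¬((c → (f ∧ d)) ∧ d)) → ¬(c → d)) → ¬(c ∨ (d ∧ c))) = ¬True = False
(c → (c → d)) → ¬((((d → c) → ¬((c → (f ∧ d)) ∧ d)) → ¬(c → d)) → ¬(c ∨ (d ∧ c))) = True → False = False

False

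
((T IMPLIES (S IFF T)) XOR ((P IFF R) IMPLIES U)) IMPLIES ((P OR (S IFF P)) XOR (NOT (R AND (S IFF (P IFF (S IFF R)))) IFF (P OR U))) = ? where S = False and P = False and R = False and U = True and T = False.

True

S IFF T = False IFF False = True
T IMPLIES (S IFF T) = False IMPLIES True = True
P IFF R = False IFF False = True
(P IFF R) IMPLIES U = True IMPLIES True = True
(T IMPLIES (S IFF T)) XOR ((P IFF R) IMPLIES U) = True XOR True = False
S IFF P = False IFF False = True
P OR (S IFF P) = False OR True = True
S IFF R = False IFF False = True
P IFF (S IFF R) = False IFF True = False
S IFF (P IFF (S IFF R)) = False IFF False = True
R AND (S IFF (P IFF (S IFF R))) = False AND True = False
NOT (R AND (S IFF (P IFF (S IFF R)))) = NOT False = True
P OR U = False OR True = True
NOT (R AND (S IFF (P IFF (S IFF R)))) IFF (P OR U) = True IFF True = True
(P OR (S IFF P)) XOR (NOT (R AND (S IFF (P IFF (S IFF R)))) IFF (P OR U)) = True XOR True = False
((T IMPLIES (S IFF T)) XOR ((P IFF R) IMPLIES U)) IMPLIES ((P OR (S IFF P)) XOR (NOT (R AND (S IFF (P IFF (S IFF R)))) IFF (P OR U))) = False IMPLIES False = True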